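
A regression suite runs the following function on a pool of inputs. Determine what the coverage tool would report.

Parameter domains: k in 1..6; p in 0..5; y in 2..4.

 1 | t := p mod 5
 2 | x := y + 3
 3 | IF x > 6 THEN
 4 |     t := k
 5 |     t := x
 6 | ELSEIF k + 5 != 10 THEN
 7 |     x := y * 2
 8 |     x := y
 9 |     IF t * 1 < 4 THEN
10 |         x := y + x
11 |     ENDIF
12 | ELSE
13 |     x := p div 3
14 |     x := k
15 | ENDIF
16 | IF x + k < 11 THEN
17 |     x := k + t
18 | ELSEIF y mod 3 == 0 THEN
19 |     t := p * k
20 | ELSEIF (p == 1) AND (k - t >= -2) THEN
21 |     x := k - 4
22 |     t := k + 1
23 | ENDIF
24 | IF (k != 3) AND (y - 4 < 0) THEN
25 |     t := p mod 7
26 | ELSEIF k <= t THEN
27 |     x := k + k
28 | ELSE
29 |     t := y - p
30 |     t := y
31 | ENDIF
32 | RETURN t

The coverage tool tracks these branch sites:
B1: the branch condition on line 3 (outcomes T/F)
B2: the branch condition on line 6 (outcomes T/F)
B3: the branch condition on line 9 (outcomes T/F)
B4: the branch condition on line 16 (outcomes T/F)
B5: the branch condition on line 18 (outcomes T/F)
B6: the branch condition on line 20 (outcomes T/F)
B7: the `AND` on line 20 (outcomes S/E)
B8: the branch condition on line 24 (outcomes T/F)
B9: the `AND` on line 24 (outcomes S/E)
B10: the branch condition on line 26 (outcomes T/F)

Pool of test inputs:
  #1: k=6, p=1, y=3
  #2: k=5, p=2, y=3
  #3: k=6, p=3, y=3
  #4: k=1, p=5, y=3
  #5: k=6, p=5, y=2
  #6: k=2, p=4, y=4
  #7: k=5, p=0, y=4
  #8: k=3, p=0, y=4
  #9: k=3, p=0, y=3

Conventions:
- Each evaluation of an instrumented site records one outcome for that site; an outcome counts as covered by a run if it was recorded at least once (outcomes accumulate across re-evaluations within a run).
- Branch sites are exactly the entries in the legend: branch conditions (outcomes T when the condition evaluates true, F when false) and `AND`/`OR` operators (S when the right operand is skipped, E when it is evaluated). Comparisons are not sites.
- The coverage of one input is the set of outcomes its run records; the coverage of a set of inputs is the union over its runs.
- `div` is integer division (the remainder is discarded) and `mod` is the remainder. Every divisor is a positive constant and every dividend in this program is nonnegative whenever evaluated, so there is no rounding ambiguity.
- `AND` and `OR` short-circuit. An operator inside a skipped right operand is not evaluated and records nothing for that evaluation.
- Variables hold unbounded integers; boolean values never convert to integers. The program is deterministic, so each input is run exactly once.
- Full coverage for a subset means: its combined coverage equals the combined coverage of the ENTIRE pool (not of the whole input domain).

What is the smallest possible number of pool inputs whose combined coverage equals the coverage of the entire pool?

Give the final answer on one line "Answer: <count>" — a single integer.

test 1 (k=6, p=1, y=3) fires B1->F, B2->T, B3->T, B4->F, B5->T, B9->E, B8->T; hits B1=F, B2=T, B3=T, B4=F, B5=T, B8=T, B9=E
test 2 (k=5, p=2, y=3) fires B1->F, B2->F, B4->T, B9->E, B8->T; hits B1=F, B2=F, B4=T, B8=T, B9=E
test 3 (k=6, p=3, y=3) fires B1->F, B2->T, B3->T, B4->F, B5->T, B9->E, B8->T; hits B1=F, B2=T, B3=T, B4=F, B5=T, B8=T, B9=E
test 4 (k=1, p=5, y=3) fires B1->F, B2->T, B3->T, B4->T, B9->E, B8->T; hits B1=F, B2=T, B3=T, B4=T, B8=T, B9=E
test 5 (k=6, p=5, y=2) fires B1->F, B2->T, B3->T, B4->T, B9->E, B8->T; hits B1=F, B2=T, B3=T, B4=T, B8=T, B9=E
test 6 (k=2, p=4, y=4) fires B1->T, B4->T, B9->E, B8->F, B10->T; hits B1=T, B4=T, B8=F, B9=E, B10=T
test 7 (k=5, p=0, y=4) fires B1->T, B4->F, B5->F, B7->S, B6->F, B9->E, B8->F, B10->T; hits B1=T, B4=F, B5=F, B6=F, B7=S, B8=F, B9=E, B10=T
test 8 (k=3, p=0, y=4) fires B1->T, B4->T, B9->S, B8->F, B10->T; hits B1=T, B4=T, B8=F, B9=S, B10=T
test 9 (k=3, p=0, y=3) fires B1->F, B2->T, B3->T, B4->T, B9->S, B8->F, B10->F; hits B1=F, B2=T, B3=T, B4=T, B8=F, B9=S, B10=F
the full pool covers 17 outcomes: B1=T, B1=F, B2=T, B2=F, B3=T, B4=T, B4=F, B5=T, B5=F, B6=F, B7=S, B8=T, B8=F, B9=S, B9=E, B10=T, B10=F
every size-1 subset falls short of the 17 outcomes (best: 8/17)
every size-2 subset falls short of the 17 outcomes (best: 14/17)
every size-3 subset falls short of the 17 outcomes (best: 16/17)
inputs {1, 2, 7, 9} (size 4) cover everything; no size-4 subset with a lexicographically smaller index list covers all 17

Answer: 4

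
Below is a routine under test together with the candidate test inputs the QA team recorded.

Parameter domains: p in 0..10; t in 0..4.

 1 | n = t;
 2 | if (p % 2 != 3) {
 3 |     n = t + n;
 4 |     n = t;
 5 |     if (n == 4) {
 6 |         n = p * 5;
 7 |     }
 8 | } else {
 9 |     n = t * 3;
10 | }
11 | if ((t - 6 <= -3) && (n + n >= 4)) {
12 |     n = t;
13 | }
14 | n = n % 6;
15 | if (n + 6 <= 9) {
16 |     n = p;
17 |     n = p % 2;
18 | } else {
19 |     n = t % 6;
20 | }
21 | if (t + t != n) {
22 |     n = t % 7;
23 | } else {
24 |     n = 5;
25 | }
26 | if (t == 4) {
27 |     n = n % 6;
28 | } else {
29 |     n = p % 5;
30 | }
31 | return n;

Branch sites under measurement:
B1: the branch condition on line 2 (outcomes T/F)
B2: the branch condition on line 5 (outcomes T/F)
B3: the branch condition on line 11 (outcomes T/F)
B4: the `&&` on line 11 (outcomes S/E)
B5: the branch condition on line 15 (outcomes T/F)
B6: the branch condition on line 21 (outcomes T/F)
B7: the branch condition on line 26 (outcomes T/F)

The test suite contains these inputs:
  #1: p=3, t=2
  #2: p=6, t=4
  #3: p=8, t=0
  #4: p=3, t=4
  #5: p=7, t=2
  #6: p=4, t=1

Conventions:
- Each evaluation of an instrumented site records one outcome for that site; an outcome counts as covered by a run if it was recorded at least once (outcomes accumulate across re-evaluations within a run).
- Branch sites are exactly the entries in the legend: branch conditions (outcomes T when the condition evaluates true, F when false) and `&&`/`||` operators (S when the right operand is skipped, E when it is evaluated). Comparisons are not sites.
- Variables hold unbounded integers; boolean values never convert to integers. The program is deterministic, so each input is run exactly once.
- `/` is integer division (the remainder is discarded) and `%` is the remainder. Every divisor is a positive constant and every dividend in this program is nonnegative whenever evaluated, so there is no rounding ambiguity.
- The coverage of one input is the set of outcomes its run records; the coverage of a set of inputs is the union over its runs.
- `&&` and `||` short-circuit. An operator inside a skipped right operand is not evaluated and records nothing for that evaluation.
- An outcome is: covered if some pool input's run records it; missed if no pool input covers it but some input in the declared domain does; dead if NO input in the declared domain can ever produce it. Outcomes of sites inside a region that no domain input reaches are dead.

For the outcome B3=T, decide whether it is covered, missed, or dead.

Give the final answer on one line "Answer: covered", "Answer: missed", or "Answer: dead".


B3=T is recorded by pool input(s) 1, 5 -> covered
Answer: covered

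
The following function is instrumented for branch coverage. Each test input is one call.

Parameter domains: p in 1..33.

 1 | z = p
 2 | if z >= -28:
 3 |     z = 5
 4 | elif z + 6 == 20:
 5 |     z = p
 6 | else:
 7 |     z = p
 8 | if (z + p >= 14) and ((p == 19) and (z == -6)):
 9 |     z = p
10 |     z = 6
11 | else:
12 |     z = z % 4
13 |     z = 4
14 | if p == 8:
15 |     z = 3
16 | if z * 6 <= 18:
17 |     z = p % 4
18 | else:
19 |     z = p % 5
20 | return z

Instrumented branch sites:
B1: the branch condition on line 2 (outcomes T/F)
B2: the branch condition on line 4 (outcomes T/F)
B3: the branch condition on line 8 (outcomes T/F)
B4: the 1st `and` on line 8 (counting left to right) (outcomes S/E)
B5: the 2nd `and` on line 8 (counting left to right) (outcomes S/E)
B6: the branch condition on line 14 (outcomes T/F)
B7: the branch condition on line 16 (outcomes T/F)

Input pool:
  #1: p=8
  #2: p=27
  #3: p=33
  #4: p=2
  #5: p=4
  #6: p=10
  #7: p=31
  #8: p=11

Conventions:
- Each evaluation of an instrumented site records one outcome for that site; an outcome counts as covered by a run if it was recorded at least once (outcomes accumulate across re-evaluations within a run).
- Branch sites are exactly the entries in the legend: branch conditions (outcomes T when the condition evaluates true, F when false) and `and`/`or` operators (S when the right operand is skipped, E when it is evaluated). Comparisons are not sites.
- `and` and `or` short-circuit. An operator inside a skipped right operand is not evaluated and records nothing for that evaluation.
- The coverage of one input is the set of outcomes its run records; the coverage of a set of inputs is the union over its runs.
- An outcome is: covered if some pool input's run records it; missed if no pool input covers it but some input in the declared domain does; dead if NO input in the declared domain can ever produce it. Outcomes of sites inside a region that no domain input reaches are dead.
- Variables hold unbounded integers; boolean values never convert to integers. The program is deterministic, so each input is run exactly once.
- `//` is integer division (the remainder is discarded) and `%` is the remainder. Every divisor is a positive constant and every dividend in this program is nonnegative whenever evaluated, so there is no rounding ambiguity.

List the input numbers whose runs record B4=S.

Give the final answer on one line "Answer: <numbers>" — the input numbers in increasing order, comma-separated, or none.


input #1 (p=8): covers B4=S
input #2 (p=27): misses B4=S
input #3 (p=33): misses B4=S
input #4 (p=2): covers B4=S
input #5 (p=4): covers B4=S
input #6 (p=10): misses B4=S
input #7 (p=31): misses B4=S
input #8 (p=11): misses B4=S
Answer: 1, 4, 5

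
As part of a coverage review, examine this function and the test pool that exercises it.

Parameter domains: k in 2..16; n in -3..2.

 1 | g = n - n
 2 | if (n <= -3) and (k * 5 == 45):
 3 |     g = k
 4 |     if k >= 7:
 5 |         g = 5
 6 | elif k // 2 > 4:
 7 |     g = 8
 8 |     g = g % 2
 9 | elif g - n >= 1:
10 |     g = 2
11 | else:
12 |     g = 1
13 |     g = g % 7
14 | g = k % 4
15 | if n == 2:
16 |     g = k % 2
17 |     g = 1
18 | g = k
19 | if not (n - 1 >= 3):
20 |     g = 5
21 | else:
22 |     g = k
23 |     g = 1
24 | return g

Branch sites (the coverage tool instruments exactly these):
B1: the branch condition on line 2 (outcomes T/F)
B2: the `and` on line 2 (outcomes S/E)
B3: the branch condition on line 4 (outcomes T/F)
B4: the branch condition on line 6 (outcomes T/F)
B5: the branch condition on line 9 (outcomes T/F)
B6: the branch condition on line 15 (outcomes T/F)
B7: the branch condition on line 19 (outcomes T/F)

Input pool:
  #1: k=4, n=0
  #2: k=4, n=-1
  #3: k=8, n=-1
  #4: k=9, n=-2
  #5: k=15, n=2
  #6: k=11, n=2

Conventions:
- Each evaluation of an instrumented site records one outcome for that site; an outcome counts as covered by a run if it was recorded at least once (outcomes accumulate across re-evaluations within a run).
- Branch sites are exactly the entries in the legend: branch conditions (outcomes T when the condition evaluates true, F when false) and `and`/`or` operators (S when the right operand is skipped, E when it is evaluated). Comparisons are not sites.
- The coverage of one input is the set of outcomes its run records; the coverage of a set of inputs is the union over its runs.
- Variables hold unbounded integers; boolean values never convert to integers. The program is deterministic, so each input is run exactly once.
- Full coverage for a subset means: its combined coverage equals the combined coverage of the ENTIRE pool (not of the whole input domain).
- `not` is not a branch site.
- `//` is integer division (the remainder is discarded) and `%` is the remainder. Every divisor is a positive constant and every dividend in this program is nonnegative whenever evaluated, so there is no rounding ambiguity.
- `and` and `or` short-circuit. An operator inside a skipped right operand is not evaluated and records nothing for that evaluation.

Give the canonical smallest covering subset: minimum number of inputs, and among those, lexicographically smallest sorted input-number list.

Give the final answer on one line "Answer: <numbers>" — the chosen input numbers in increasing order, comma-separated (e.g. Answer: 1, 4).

input #1 (k=4, n=0): events B2->S, B1->F, B4->F, B5->F, B6->F, B7->T; covers B1=F, B2=S, B4=F, B5=F, B6=F, B7=T
input #2 (k=4, n=-1): events B2->S, B1->F, B4->F, B5->T, B6->F, B7->T; covers B1=F, B2=S, B4=F, B5=T, B6=F, B7=T
input #3 (k=8, n=-1): events B2->S, B1->F, B4->F, B5->T, B6->F, B7->T; covers B1=F, B2=S, B4=F, B5=T, B6=F, B7=T
input #4 (k=9, n=-2): events B2->S, B1->F, B4->F, B5->T, B6->F, B7->T; covers B1=F, B2=S, B4=F, B5=T, B6=F, B7=T
input #5 (k=15, n=2): events B2->S, B1->F, B4->T, B6->T, B7->T; covers B1=F, B2=S, B4=T, B6=T, B7=T
input #6 (k=11, n=2): events B2->S, B1->F, B4->T, B6->T, B7->T; covers B1=F, B2=S, B4=T, B6=T, B7=T
the full pool covers 9 outcomes: B1=F, B2=S, B4=T, B4=F, B5=T, B5=F, B6=T, B6=F, B7=T
every size-1 subset falls short of the 9 outcomes (best: 6/9)
every size-2 subset falls short of the 9 outcomes (best: 8/9)
size 3: inputs {1, 2, 5} cover all 9 outcomes, and no lexicographically smaller subset of this size does

Answer: 1, 2, 5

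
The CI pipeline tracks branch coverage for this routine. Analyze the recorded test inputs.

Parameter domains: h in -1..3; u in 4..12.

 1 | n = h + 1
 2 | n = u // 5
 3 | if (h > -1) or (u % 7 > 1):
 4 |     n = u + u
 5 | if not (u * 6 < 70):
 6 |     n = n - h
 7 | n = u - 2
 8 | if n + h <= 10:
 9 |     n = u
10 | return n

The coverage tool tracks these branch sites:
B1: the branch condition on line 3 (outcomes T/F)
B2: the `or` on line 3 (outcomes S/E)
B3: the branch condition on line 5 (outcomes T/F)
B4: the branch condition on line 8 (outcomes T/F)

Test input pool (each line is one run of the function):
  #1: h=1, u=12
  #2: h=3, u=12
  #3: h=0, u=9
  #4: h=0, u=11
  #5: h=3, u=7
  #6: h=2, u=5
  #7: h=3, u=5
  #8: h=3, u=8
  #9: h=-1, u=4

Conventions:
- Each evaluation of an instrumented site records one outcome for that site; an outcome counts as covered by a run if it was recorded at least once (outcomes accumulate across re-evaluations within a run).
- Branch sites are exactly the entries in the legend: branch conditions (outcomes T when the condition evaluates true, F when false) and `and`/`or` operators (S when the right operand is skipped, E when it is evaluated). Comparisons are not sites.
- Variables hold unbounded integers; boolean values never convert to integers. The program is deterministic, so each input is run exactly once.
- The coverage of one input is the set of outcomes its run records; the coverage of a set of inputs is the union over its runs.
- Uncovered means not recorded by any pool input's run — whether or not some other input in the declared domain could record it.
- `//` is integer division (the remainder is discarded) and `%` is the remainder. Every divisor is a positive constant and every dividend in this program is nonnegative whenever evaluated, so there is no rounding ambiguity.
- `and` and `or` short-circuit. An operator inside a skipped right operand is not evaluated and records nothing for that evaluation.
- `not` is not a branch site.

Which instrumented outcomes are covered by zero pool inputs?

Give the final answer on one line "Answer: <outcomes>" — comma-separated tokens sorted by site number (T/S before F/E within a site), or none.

input #1 (h=1, u=12): events B2->S, B1->T, B3->T, B4->F; covers B1=T, B2=S, B3=T, B4=F
input #2 (h=3, u=12): events B2->S, B1->T, B3->T, B4->F; covers B1=T, B2=S, B3=T, B4=F
input #3 (h=0, u=9): events B2->S, B1->T, B3->F, B4->T; covers B1=T, B2=S, B3=F, B4=T
input #4 (h=0, u=11): events B2->S, B1->T, B3->F, B4->T; covers B1=T, B2=S, B3=F, B4=T
input #5 (h=3, u=7): events B2->S, B1->T, B3->F, B4->T; covers B1=T, B2=S, B3=F, B4=T
input #6 (h=2, u=5): events B2->S, B1->T, B3->F, B4->T; covers B1=T, B2=S, B3=F, B4=T
input #7 (h=3, u=5): events B2->S, B1->T, B3->F, B4->T; covers B1=T, B2=S, B3=F, B4=T
input #8 (h=3, u=8): events B2->S, B1->T, B3->F, B4->T; covers B1=T, B2=S, B3=F, B4=T
input #9 (h=-1, u=4): events B2->E, B1->T, B3->F, B4->T; covers B1=T, B2=E, B3=F, B4=T
union over the pool: B1=T, B2=S, B2=E, B3=T, B3=F, B4=T, B4=F
uncovered (1 of 8): B1=F

Answer: B1=F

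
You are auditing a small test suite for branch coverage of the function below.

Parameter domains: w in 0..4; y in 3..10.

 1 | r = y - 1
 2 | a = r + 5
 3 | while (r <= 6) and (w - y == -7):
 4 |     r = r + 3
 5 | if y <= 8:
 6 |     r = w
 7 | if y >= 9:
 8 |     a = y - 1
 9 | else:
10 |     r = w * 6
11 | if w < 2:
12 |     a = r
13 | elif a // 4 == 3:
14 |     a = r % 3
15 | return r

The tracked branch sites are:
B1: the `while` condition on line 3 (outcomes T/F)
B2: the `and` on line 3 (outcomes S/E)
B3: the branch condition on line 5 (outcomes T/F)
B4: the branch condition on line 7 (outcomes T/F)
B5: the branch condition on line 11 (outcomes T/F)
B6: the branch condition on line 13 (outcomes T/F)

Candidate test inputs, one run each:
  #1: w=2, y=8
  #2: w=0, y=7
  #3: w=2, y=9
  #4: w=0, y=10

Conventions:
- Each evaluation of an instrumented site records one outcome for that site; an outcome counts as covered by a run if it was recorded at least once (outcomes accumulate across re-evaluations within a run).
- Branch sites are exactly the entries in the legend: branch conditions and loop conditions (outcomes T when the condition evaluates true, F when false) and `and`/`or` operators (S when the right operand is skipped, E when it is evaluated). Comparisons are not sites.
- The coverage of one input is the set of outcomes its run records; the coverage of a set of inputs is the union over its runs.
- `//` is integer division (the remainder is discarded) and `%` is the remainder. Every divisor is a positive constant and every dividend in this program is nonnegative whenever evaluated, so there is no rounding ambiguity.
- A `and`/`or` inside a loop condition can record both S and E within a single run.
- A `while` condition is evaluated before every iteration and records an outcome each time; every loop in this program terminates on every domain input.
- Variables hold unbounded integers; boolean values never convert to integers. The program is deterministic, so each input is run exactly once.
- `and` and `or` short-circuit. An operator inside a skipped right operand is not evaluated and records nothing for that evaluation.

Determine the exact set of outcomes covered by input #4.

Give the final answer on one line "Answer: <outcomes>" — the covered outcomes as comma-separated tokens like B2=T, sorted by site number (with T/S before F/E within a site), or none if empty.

Tracing the run of input #4 (w=0, y=10):
  B2->S, B1->F, B3->F, B4->T, B5->T
distinct outcomes covered: B1=F, B2=S, B3=F, B4=T, B5=T

Answer: B1=F, B2=S, B3=F, B4=T, B5=T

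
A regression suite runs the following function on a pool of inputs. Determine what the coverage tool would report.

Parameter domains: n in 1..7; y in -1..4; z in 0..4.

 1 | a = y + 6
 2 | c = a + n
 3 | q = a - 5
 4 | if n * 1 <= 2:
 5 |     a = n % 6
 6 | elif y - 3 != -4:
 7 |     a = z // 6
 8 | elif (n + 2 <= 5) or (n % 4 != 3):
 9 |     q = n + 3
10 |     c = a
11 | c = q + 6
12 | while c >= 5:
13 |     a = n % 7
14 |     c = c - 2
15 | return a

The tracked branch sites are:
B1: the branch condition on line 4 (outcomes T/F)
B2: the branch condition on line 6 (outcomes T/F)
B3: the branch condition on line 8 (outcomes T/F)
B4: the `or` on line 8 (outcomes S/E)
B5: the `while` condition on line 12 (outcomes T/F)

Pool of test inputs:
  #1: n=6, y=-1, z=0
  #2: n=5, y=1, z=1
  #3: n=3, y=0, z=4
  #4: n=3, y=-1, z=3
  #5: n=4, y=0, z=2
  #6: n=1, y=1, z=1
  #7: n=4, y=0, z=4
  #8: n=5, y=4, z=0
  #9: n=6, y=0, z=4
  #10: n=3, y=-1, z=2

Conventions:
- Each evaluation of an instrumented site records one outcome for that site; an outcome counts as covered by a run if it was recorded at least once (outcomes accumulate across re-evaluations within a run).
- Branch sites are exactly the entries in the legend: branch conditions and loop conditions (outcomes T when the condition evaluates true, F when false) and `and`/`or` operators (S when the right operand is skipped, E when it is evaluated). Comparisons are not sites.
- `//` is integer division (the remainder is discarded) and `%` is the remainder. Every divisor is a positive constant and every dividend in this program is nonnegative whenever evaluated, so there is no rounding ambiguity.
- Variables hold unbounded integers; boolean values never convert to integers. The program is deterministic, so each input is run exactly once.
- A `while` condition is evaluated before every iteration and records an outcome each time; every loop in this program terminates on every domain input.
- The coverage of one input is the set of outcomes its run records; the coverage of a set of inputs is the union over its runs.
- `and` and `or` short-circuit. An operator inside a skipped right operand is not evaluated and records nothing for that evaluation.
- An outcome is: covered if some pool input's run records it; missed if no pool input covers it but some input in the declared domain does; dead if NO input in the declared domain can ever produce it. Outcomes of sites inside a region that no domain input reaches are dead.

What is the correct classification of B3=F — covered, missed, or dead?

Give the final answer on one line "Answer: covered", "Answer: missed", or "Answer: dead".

no pool input records B3=F
but domain input (n=7, y=-1, z=0) does record it -> reachable, so missed

Answer: missed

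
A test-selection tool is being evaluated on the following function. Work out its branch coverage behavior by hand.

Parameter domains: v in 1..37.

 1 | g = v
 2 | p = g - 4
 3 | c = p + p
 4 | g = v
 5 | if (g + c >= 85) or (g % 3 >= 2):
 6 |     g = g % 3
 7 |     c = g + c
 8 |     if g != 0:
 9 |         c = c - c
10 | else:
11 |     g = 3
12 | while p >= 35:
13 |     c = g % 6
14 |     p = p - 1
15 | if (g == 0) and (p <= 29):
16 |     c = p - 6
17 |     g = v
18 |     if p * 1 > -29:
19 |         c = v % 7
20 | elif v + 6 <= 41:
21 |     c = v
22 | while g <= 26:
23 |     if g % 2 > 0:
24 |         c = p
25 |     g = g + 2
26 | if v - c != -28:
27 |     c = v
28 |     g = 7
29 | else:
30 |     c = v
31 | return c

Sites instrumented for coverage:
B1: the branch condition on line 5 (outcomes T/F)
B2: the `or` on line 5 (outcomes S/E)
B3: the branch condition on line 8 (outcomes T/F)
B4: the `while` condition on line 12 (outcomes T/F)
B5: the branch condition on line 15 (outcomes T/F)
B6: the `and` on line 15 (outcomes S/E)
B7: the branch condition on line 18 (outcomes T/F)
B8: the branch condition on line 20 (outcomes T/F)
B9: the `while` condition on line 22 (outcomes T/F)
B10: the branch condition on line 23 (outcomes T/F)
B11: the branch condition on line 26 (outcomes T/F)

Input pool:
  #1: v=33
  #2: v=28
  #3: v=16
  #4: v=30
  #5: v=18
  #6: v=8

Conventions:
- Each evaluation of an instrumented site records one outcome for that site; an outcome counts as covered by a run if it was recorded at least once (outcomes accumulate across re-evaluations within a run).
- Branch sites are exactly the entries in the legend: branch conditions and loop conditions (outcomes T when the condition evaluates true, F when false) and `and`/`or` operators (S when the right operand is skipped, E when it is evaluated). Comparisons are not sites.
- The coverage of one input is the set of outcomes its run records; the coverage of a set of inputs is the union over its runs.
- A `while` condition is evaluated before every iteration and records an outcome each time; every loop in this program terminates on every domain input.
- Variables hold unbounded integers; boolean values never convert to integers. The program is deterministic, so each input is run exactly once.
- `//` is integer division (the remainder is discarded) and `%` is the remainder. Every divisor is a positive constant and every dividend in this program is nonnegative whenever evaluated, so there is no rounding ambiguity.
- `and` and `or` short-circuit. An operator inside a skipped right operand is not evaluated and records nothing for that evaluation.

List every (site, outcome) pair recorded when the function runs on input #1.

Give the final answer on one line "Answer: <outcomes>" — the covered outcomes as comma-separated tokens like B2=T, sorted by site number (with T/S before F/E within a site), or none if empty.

Simulating input #1 (v=33) step by step:
  B2->S, B1->T, B3->F, B4->F, B6->E, B5->T, B7->T, B9->F, B11->T
as a set, this run covers: B1=T, B2=S, B3=F, B4=F, B5=T, B6=E, B7=T, B9=F, B11=T

Answer: B1=T, B2=S, B3=F, B4=F, B5=T, B6=E, B7=T, B9=F, B11=T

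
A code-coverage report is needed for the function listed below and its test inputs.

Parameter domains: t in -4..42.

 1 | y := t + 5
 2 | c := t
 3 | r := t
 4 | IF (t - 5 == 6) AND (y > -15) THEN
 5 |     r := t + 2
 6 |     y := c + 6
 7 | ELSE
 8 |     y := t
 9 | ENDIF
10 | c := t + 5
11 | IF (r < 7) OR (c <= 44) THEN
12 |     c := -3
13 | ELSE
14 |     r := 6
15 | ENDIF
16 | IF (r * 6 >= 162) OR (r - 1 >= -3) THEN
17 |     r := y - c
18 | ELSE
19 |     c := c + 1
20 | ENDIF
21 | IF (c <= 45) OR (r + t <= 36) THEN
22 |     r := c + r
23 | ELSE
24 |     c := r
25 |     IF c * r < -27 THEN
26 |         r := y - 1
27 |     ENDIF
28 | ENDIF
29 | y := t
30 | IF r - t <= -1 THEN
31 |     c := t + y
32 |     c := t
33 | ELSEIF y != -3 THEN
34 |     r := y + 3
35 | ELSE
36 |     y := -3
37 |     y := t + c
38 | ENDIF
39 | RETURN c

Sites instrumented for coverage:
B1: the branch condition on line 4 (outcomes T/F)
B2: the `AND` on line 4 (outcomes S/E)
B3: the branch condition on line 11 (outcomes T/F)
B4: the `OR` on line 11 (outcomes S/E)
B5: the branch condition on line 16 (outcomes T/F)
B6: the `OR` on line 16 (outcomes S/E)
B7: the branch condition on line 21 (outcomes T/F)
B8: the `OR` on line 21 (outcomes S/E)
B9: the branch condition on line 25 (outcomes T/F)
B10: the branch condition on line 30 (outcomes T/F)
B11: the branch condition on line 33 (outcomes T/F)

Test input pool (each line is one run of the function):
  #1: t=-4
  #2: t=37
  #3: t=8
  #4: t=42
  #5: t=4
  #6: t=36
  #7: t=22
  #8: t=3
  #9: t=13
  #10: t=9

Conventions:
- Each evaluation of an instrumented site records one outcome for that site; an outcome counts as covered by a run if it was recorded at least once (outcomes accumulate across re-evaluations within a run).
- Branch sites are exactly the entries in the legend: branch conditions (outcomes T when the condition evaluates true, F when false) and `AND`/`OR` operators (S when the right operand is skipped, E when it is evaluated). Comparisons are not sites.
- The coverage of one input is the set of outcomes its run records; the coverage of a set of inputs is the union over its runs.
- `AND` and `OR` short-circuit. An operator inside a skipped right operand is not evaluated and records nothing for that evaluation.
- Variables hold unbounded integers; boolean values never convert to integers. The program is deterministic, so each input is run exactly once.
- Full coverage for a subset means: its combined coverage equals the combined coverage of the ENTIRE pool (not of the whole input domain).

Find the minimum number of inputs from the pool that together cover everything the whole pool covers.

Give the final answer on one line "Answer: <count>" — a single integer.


run #1 (t=-4) runs B2->S, B1->F, B4->S, B3->T, B6->E, B5->F, B8->S, B7->T, B10->T; records B1=F, B2=S, B3=T, B4=S, B5=F, B6=E, B7=T, B8=S, B10=T
run #2 (t=37) runs B2->S, B1->F, B4->E, B3->T, B6->S, B5->T, B8->S, B7->T, B10->F, B11->T; records B1=F, B2=S, B3=T, B4=E, B5=T, B6=S, B7=T, B8=S, B10=F, B11=T
run #3 (t=8) runs B2->S, B1->F, B4->E, B3->T, B6->E, B5->T, B8->S, B7->T, B10->F, B11->T; records B1=F, B2=S, B3=T, B4=E, B5=T, B6=E, B7=T, B8=S, B10=F, B11=T
run #4 (t=42) runs B2->S, B1->F, B4->E, B3->F, B6->E, B5->T, B8->E, B7->F, B9->F, B10->T; records B1=F, B2=S, B3=F, B4=E, B5=T, B6=E, B7=F, B8=E, B9=F, B10=T
run #5 (t=4) runs B2->S, B1->F, B4->S, B3->T, B6->E, B5->T, B8->S, B7->T, B10->F, B11->T; records B1=F, B2=S, B3=T, B4=S, B5=T, B6=E, B7=T, B8=S, B10=F, B11=T
run #6 (t=36) runs B2->S, B1->F, B4->E, B3->T, B6->S, B5->T, B8->S, B7->T, B10->F, B11->T; records B1=F, B2=S, B3=T, B4=E, B5=T, B6=S, B7=T, B8=S, B10=F, B11=T
run #7 (t=22) runs B2->S, B1->F, B4->E, B3->T, B6->E, B5->T, B8->S, B7->T, B10->F, B11->T; records B1=F, B2=S, B3=T, B4=E, B5=T, B6=E, B7=T, B8=S, B10=F, B11=T
run #8 (t=3) runs B2->S, B1->F, B4->S, B3->T, B6->E, B5->T, B8->S, B7->T, B10->F, B11->T; records B1=F, B2=S, B3=T, B4=S, B5=T, B6=E, B7=T, B8=S, B10=F, B11=T
run #9 (t=13) runs B2->S, B1->F, B4->E, B3->T, B6->E, B5->T, B8->S, B7->T, B10->F, B11->T; records B1=F, B2=S, B3=T, B4=E, B5=T, B6=E, B7=T, B8=S, B10=F, B11=T
run #10 (t=9) runs B2->S, B1->F, B4->E, B3->T, B6->E, B5->T, B8->S, B7->T, B10->F, B11->T; records B1=F, B2=S, B3=T, B4=E, B5=T, B6=E, B7=T, B8=S, B10=F, B11=T
pool-wide coverage (18 outcomes): B1=F, B2=S, B3=T, B3=F, B4=S, B4=E, B5=T, B5=F, B6=S, B6=E, B7=T, B7=F, B8=S, B8=E, B9=F, B10=T, B10=F, B11=T
checked all size-1 subsets: none covers 18 outcomes (max 10/18)
checked all size-2 subsets: none covers 18 outcomes (max 16/18)
at size 3, {1, 2, 4} reaches all 18 outcomes; every lexicographically earlier size-3 subset fails
Answer: 3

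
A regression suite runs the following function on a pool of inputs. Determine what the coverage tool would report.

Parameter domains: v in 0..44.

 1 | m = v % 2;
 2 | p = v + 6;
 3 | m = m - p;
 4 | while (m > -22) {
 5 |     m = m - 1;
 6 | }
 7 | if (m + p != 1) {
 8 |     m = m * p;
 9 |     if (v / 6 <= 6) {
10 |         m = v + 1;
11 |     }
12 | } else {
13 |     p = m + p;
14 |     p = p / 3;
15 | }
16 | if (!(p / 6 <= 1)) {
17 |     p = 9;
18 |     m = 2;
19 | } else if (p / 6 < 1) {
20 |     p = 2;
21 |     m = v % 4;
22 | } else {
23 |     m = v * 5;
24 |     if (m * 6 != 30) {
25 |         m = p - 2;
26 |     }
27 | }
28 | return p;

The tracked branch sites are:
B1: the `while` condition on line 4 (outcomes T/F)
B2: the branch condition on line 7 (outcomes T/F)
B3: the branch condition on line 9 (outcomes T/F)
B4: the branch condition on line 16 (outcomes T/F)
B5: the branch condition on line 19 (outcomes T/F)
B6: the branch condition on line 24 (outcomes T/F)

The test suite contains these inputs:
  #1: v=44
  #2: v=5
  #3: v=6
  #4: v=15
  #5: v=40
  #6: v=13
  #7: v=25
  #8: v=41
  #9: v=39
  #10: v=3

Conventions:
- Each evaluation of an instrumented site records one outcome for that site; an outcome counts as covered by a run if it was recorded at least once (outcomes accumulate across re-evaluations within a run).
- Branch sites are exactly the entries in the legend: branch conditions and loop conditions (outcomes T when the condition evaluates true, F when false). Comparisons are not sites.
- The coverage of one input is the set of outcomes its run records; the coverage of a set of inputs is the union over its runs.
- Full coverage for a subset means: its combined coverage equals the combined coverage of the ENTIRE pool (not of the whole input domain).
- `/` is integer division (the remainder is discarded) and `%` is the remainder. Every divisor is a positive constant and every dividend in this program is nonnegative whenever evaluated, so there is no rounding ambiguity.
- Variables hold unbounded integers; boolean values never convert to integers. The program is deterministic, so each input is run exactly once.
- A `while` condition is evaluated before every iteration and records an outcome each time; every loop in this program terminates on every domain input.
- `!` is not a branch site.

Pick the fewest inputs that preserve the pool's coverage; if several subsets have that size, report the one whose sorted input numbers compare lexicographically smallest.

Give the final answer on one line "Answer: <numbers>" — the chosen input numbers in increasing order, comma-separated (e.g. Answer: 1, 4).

input #1, v=44: events B1->F, B2->T, B3->F, B4->T; outcomes B1=F, B2=T, B3=F, B4=T
input #2, v=5: events B1->T, B1->T, B1->T, B1->T, B1->T, B1->T, B1->T, B1->T, B1->T, B1->T, B1->T, B1->T, B1->F, B2->T, ...; outcomes B1=T, B1=F, B2=T, B3=T, B4=F, B5=F, B6=T
input #3, v=6: events B1->T, B1->T, B1->T, B1->T, B1->T, B1->T, B1->T, B1->T, B1->T, B1->T, B1->F, B2->T, B3->T, B4->T; outcomes B1=T, B1=F, B2=T, B3=T, B4=T
input #4, v=15: events B1->T, B1->T, B1->F, B2->T, B3->T, B4->T; outcomes B1=T, B1=F, B2=T, B3=T, B4=T
input #5, v=40: events B1->F, B2->T, B3->T, B4->T; outcomes B1=F, B2=T, B3=T, B4=T
input #6, v=13: events B1->T, B1->T, B1->T, B1->T, B1->F, B2->T, B3->T, B4->T; outcomes B1=T, B1=F, B2=T, B3=T, B4=T
input #7, v=25: events B1->F, B2->F, B4->F, B5->T; outcomes B1=F, B2=F, B4=F, B5=T
input #8, v=41: events B1->F, B2->F, B4->F, B5->T; outcomes B1=F, B2=F, B4=F, B5=T
input #9, v=39: events B1->F, B2->F, B4->F, B5->T; outcomes B1=F, B2=F, B4=F, B5=T
input #10, v=3: events B1->T, B1->T, B1->T, B1->T, B1->T, B1->T, B1->T, B1->T, B1->T, B1->T, B1->T, B1->T, B1->T, B1->T, ...; outcomes B1=T, B1=F, B2=T, B3=T, B4=F, B5=F, B6=T
the full pool covers 11 outcomes: B1=T, B1=F, B2=T, B2=F, B3=T, B3=F, B4=T, B4=F, B5=T, B5=F, B6=T
no size-1 subset reaches all 11 outcomes (best union: 7/11)
no size-2 subset reaches all 11 outcomes (best union: 9/11)
the canonical winner is {1, 2, 7}: size 3, full 11-outcome coverage, earliest index list among size-3 covers

Answer: 1, 2, 7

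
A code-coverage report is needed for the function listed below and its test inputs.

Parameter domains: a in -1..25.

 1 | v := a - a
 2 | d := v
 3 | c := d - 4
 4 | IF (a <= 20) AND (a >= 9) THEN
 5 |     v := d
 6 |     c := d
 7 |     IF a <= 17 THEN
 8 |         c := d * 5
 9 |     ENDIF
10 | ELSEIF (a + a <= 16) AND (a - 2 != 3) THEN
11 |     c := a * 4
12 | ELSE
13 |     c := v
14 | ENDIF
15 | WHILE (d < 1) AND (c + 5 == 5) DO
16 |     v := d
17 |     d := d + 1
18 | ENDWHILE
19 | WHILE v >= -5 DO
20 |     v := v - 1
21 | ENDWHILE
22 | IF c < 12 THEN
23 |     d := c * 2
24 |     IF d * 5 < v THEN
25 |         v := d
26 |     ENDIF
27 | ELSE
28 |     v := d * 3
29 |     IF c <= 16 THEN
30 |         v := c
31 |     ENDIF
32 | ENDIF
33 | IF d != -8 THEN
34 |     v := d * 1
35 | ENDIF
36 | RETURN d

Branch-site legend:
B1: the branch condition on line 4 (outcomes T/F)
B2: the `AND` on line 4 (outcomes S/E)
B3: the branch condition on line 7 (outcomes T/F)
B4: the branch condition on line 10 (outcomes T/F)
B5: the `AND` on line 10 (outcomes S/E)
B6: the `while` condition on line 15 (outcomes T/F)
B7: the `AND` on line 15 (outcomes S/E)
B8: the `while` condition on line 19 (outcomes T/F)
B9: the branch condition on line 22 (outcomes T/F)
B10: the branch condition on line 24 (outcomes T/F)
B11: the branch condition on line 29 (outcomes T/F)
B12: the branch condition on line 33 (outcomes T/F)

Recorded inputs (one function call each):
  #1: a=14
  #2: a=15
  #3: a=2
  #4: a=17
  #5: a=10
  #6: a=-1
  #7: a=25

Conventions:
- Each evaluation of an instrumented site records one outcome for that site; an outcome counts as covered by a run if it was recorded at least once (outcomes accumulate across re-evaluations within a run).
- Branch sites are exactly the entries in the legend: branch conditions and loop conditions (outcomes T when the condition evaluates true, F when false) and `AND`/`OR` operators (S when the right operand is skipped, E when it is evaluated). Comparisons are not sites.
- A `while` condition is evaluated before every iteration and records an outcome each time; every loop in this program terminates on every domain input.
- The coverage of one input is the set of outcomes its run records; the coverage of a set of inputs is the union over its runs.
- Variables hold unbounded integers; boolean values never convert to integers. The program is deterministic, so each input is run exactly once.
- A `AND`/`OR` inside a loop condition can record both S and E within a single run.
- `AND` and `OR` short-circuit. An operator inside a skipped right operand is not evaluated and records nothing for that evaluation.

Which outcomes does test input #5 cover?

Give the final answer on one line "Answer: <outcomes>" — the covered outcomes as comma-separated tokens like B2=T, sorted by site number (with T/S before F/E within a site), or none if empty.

Simulating input #5 (a=10) step by step:
  B2->E, B1->T, B3->T, B7->E, B6->T, B7->S, B6->F, B8->T, B8->T, B8->T
  B8->T, B8->T, B8->T, B8->F, B9->T, B10->F, B12->T
as a set, this run covers: B1=T, B2=E, B3=T, B6=T, B6=F, B7=S, B7=E, B8=T, B8=F, B9=T, B10=F, B12=T

Answer: B1=T, B2=E, B3=T, B6=T, B6=F, B7=S, B7=E, B8=T, B8=F, B9=T, B10=F, B12=T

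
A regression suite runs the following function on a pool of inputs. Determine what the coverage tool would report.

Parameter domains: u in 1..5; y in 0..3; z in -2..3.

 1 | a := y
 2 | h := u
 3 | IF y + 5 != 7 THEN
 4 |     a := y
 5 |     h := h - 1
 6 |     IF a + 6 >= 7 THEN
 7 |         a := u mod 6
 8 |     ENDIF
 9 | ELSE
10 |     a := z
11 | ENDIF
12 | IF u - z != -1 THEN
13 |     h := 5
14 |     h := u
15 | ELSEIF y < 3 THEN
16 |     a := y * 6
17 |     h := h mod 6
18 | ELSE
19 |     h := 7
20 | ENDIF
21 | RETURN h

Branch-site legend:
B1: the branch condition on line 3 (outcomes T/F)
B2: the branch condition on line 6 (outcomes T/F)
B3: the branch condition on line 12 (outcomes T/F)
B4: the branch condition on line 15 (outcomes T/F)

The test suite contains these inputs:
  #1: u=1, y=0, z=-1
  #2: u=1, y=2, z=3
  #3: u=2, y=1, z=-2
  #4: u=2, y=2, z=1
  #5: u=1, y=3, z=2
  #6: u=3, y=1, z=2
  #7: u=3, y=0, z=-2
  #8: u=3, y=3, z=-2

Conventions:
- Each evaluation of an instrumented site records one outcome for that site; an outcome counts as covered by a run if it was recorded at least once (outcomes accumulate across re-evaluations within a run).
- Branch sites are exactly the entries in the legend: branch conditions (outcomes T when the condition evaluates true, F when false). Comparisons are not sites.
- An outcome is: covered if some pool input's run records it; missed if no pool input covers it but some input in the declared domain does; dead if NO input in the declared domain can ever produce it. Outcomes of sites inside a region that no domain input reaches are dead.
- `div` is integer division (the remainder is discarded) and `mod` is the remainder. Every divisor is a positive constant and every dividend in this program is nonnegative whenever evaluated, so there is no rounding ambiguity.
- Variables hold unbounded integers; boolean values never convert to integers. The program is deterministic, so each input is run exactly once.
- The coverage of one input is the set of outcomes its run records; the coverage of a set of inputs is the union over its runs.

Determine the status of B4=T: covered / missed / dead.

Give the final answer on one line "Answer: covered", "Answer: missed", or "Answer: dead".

no pool input records B4=T
but domain input (u=1, y=0, z=2) does record it -> reachable, so missed

Answer: missed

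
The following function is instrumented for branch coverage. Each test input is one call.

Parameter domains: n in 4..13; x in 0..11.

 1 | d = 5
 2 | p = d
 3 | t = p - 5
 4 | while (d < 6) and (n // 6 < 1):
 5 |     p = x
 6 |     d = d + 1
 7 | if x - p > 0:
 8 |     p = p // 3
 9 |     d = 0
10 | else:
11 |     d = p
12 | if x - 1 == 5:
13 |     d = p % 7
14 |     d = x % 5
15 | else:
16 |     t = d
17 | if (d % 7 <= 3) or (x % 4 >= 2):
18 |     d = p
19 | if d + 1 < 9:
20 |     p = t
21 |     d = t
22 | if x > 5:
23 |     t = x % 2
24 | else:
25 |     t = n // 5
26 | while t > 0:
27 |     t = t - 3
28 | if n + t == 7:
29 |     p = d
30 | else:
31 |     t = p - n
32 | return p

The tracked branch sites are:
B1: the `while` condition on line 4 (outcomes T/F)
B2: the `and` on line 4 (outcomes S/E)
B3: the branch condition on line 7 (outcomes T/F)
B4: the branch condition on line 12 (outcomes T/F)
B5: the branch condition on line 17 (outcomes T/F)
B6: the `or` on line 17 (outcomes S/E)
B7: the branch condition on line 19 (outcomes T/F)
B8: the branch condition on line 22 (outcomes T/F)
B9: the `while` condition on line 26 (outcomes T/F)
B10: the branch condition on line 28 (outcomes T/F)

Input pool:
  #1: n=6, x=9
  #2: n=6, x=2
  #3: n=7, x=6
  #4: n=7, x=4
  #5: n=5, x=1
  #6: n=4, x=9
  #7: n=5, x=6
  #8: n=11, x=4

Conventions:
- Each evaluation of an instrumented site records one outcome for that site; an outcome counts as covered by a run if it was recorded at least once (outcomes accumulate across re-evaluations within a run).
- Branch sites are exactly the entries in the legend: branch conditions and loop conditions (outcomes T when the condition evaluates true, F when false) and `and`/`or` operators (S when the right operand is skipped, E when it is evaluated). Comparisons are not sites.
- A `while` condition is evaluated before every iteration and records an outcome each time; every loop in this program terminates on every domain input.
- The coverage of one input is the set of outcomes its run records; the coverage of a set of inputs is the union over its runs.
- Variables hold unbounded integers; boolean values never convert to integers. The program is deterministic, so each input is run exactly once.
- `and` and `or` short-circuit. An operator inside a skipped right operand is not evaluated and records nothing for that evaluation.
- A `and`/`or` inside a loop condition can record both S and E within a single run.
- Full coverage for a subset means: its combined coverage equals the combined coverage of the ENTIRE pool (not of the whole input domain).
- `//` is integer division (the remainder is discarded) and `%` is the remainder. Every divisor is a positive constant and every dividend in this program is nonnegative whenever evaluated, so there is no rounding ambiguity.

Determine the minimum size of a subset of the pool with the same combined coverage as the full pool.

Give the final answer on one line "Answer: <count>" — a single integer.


test 1 (n=6, x=9) fires B2->E, B1->F, B3->T, B4->F, B6->S, B5->T, B7->T, B8->T, B9->T, B9->F, B10->F; hits B1=F, B2=E, B3=T, B4=F, B5=T, B6=S, B7=T, B8=T, B9=T, B9=F, B10=F
test 2 (n=6, x=2) fires B2->E, B1->F, B3->F, B4->F, B6->E, B5->T, B7->T, B8->F, B9->T, B9->F, B10->F; hits B1=F, B2=E, B3=F, B4=F, B5=T, B6=E, B7=T, B8=F, B9=T, B9=F, B10=F
test 3 (n=7, x=6) fires B2->E, B1->F, B3->T, B4->T, B6->S, B5->T, B7->T, B8->T, B9->F, B10->T; hits B1=F, B2=E, B3=T, B4=T, B5=T, B6=S, B7=T, B8=T, B9=F, B10=T
test 4 (n=7, x=4) fires B2->E, B1->F, B3->F, B4->F, B6->E, B5->F, B7->T, B8->F, B9->T, B9->F, B10->F; hits B1=F, B2=E, B3=F, B4=F, B5=F, B6=E, B7=T, B8=F, B9=T, B9=F, B10=F
test 5 (n=5, x=1) fires B2->E, B1->T, B2->S, B1->F, B3->F, B4->F, B6->S, B5->T, B7->T, B8->F, B9->T, B9->F, B10->F; hits B1=T, B1=F, B2=S, B2=E, B3=F, B4=F, B5=T, B6=S, B7=T, B8=F, B9=T, B9=F, B10=F
test 6 (n=4, x=9) fires B2->E, B1->T, B2->S, B1->F, B3->F, B4->F, B6->S, B5->T, B7->F, B8->T, B9->T, B9->F, B10->F; hits B1=T, B1=F, B2=S, B2=E, B3=F, B4=F, B5=T, B6=S, B7=F, B8=T, B9=T, B9=F, B10=F
test 7 (n=5, x=6) fires B2->E, B1->T, B2->S, B1->F, B3->F, B4->T, B6->S, B5->T, B7->T, B8->T, B9->F, B10->F; hits B1=T, B1=F, B2=S, B2=E, B3=F, B4=T, B5=T, B6=S, B7=T, B8=T, B9=F, B10=F
test 8 (n=11, x=4) fires B2->E, B1->F, B3->F, B4->F, B6->E, B5->F, B7->T, B8->F, B9->T, B9->F, B10->F; hits B1=F, B2=E, B3=F, B4=F, B5=F, B6=E, B7=T, B8=F, B9=T, B9=F, B10=F
the full pool covers 20 outcomes: B1=T, B1=F, B2=S, B2=E, B3=T, B3=F, B4=T, B4=F, B5=T, B5=F, B6=S, B6=E, B7=T, B7=F, B8=T, B8=F, B9=T, B9=F, B10=T, B10=F
checked all size-1 subsets: none covers 20 outcomes (max 13/20)
checked all size-2 subsets: none covers 20 outcomes (max 17/20)
inputs {3, 4, 6} (size 3) cover everything; no size-3 subset with a lexicographically smaller index list covers all 20
Answer: 3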